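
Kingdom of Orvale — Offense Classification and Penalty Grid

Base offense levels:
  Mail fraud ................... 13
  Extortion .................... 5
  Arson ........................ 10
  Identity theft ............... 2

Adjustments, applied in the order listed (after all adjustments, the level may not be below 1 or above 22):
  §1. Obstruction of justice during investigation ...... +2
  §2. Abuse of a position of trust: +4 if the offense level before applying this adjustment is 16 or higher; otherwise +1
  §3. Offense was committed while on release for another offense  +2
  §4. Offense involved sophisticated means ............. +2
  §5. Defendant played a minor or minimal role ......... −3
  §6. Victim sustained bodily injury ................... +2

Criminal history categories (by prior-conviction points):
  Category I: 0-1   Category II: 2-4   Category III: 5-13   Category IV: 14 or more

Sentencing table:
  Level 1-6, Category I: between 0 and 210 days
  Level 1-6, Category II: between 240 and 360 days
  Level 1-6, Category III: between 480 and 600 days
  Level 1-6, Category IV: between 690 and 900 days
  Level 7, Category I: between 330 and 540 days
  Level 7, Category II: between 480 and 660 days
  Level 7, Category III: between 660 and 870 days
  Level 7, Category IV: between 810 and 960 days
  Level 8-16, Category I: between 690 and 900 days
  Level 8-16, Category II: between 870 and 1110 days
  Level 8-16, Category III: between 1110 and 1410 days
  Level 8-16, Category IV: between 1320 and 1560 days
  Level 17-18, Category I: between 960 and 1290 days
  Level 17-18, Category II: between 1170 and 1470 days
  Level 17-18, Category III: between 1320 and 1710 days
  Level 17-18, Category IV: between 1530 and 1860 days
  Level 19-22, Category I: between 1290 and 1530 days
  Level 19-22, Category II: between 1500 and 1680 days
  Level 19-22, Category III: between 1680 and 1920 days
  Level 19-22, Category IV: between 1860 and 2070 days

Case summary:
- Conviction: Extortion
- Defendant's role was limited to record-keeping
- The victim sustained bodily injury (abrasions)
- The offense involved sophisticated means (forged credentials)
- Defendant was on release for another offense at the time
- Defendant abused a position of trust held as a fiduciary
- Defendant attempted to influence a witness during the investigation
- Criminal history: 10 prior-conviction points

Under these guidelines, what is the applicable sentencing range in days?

1110-1410 days

Base offense level for extortion: 5.
§1 applies: 5 + 2 = 7.
§2 applies (level before this adjustment is 7 < 16, so +1): 7 + 1 = 8.
§3 applies: 8 + 2 = 10.
§4 applies: 10 + 2 = 12.
§5 applies: 12 − 3 = 9.
§6 applies: 9 + 2 = 11.
Final offense level: 11.
Criminal history: 10 prior points → Category III (5-13).
Level 11 falls in the 8-16 band.
Grid: Level 8-16 × Category III = 1110-1410 days.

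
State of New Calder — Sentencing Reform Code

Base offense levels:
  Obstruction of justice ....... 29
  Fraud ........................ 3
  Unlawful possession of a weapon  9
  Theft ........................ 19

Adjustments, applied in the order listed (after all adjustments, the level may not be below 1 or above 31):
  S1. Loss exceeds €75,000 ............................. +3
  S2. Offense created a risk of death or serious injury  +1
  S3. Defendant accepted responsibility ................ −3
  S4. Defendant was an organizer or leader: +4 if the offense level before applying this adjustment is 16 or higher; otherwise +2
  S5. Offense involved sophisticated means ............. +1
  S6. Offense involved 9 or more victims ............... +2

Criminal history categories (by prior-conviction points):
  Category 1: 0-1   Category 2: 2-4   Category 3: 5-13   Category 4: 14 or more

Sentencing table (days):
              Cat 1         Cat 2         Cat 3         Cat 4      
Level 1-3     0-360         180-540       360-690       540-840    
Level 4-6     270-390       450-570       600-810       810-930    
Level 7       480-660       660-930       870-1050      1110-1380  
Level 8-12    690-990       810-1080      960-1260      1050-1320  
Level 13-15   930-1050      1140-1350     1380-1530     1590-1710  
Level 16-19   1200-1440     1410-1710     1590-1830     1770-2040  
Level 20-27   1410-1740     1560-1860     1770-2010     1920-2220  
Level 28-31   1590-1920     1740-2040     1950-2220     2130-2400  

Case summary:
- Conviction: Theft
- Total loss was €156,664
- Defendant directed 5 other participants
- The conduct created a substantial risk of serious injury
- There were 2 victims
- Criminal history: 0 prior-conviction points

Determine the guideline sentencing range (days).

1410-1740 days

Base offense level for theft: 19.
S1 applies: 19 + 3 = 22.
S2 applies: 22 + 1 = 23.
S3 does not apply.
S4 applies (level before this adjustment is 23 ≥ 16, so +4): 23 + 4 = 27.
S6 does not apply.
Final offense level: 27.
Criminal history: 0 prior points → Category 1 (0-1).
Level 27 falls in the 20-27 band.
Grid: Level 20-27 × Category 1 = 1410-1740 days.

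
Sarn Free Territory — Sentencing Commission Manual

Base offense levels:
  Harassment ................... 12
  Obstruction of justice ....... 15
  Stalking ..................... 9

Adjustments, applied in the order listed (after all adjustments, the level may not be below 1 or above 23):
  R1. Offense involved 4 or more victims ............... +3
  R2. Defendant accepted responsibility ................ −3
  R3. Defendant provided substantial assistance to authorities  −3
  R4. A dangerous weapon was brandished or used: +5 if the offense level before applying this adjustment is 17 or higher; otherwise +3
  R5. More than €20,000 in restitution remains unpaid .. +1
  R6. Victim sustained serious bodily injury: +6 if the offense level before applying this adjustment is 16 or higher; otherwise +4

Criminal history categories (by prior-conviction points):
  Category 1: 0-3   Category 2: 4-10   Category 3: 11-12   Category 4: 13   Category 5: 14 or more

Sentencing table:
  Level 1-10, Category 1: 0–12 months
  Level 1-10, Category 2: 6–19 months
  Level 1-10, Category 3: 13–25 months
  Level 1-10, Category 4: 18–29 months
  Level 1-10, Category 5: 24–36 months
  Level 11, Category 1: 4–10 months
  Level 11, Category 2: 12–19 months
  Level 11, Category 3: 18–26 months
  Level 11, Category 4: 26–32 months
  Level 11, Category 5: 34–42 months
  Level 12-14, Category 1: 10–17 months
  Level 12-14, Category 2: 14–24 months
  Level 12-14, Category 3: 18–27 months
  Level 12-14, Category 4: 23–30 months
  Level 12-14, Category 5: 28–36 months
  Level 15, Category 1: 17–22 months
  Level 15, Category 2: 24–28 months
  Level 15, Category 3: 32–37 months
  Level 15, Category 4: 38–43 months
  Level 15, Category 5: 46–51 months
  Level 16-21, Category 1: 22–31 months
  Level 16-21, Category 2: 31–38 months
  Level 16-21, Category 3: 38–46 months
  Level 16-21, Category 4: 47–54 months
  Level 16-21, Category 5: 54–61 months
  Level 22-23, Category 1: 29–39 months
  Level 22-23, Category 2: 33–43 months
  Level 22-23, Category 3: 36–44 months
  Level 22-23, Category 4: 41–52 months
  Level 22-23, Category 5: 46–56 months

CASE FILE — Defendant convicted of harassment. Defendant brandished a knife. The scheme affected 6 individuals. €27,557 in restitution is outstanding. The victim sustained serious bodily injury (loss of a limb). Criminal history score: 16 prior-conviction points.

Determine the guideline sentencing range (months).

46-56 months

Base offense level for harassment: 12.
R1 applies: 12 + 3 = 15.
R3 does not apply.
R4 applies (level before this adjustment is 15 < 17, so +3): 15 + 3 = 18.
R5 applies: 18 + 1 = 19.
R6 applies (level before this adjustment is 19 ≥ 16, so +6): 19 + 6 = 25.
Level 25 exceeds the maximum of 23; capped at 23.
Final offense level: 23.
Criminal history: 16 prior points → Category 5 (14+).
Level 23 falls in the 22-23 band.
Grid: Level 22-23 × Category 5 = 46-56 months.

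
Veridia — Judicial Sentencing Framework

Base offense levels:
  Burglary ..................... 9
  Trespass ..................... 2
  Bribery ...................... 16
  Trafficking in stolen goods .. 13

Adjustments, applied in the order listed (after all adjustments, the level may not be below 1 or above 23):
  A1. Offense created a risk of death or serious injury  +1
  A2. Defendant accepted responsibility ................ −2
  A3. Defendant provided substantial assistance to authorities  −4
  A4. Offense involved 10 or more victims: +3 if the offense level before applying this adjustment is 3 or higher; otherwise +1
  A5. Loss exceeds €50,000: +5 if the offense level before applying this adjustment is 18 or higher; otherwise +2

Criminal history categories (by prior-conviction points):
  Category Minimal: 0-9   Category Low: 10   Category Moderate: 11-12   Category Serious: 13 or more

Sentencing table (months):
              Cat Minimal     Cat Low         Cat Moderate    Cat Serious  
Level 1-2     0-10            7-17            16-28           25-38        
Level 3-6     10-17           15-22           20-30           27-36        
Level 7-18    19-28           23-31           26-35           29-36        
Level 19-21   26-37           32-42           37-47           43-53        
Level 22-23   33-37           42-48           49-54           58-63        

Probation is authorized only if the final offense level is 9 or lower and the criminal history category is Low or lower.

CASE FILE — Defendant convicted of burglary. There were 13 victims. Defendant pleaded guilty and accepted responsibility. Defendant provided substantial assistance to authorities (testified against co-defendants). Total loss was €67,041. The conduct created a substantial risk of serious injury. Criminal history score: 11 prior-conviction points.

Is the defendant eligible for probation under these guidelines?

No

Base offense level for burglary: 9.
A1 applies: 9 + 1 = 10.
A2 applies: 10 − 2 = 8.
A3 applies: 8 − 4 = 4.
A4 applies (level before this adjustment is 4 ≥ 3, so +3): 4 + 3 = 7.
A5 applies (level before this adjustment is 7 < 18, so +2): 7 + 2 = 9.
Final offense level: 9.
Criminal history: 11 prior points → Category Moderate (11-12).
Level 9 falls in the 7-18 band.
Grid: Level 7-18 × Category Moderate = 26-35 months.
Probation check: level 9 ≤ 9 and category Moderate > Low → not eligible.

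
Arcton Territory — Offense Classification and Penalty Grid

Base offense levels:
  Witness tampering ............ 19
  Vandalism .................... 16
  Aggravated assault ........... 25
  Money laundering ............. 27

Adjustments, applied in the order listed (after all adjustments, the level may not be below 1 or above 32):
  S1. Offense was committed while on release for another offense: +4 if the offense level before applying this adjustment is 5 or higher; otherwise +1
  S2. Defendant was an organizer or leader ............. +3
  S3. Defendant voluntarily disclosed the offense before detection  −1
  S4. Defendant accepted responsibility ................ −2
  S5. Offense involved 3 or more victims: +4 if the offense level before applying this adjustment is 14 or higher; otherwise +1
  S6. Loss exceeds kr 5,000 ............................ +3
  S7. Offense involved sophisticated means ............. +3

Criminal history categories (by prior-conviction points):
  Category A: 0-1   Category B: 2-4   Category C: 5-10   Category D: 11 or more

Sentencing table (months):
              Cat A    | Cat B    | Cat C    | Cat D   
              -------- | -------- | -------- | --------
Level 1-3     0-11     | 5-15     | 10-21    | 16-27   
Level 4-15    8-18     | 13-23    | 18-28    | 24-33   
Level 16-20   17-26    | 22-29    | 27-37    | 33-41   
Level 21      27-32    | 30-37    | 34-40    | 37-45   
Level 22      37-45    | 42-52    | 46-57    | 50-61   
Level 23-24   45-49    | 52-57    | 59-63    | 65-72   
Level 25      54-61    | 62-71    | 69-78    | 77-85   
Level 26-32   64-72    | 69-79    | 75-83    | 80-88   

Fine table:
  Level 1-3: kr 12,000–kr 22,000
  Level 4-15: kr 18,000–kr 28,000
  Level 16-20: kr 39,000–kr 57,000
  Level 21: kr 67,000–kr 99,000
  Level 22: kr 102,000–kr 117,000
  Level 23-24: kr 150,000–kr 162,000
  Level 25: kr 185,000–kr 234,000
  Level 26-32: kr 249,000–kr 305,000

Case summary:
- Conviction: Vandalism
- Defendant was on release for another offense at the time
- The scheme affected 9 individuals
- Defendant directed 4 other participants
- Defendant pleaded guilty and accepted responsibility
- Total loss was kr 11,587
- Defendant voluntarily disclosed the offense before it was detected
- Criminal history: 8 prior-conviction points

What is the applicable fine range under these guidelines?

kr 249,000–kr 305,000

Base offense level for vandalism: 16.
S1 applies (level before this adjustment is 16 ≥ 5, so +4): 16 + 4 = 20.
S2 applies: 20 + 3 = 23.
S3 applies: 23 − 1 = 22.
S4 applies: 22 − 2 = 20.
S5 applies (level before this adjustment is 20 ≥ 14, so +4): 20 + 4 = 24.
S6 applies: 24 + 3 = 27.
Final offense level: 27.
Level 27 falls in the 26-32 band.
Fine table: Level 26-32 → kr 249,000–kr 305,000.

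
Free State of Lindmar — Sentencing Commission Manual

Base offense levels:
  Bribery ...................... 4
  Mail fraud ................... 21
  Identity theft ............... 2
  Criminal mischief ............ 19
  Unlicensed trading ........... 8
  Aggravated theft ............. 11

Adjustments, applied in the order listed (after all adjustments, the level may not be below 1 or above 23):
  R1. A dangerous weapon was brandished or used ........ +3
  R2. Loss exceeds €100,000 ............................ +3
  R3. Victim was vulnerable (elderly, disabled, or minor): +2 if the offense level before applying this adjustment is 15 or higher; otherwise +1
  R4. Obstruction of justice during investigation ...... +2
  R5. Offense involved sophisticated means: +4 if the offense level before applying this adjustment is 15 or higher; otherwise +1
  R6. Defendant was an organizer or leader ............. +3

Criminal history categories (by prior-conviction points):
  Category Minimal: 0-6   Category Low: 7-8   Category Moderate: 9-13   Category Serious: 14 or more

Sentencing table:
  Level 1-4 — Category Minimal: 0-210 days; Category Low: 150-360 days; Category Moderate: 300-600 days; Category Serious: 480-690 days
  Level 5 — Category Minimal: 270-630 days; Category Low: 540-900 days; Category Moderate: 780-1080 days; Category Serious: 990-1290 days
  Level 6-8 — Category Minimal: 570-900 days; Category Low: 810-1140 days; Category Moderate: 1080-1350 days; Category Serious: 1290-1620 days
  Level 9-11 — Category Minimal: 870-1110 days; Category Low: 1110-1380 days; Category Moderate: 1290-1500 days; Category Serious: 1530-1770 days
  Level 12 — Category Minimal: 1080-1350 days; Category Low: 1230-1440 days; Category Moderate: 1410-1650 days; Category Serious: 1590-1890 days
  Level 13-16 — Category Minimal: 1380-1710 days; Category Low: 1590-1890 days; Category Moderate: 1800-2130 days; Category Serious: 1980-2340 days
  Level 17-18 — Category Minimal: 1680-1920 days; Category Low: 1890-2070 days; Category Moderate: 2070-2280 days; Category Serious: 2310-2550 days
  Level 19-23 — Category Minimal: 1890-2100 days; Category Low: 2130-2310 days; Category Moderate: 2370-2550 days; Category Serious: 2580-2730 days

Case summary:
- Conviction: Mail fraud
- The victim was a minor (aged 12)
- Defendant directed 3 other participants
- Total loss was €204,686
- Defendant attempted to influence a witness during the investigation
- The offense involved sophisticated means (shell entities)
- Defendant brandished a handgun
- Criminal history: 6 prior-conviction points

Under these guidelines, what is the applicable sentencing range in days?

Base offense level for mail fraud: 21.
R1 applies: 21 + 3 = 24.
R2 applies: 24 + 3 = 27.
R3 applies (level before this adjustment is 27 ≥ 15, so +2): 27 + 2 = 29.
R4 applies: 29 + 2 = 31.
R5 applies (level before this adjustment is 31 ≥ 15, so +4): 31 + 4 = 35.
R6 applies: 35 + 3 = 38.
Level 38 exceeds the maximum of 23; capped at 23.
Final offense level: 23.
Criminal history: 6 prior points → Category Minimal (0-6).
Level 23 falls in the 19-23 band.
Grid: Level 19-23 × Category Minimal = 1890-2100 days.

1890-2100 days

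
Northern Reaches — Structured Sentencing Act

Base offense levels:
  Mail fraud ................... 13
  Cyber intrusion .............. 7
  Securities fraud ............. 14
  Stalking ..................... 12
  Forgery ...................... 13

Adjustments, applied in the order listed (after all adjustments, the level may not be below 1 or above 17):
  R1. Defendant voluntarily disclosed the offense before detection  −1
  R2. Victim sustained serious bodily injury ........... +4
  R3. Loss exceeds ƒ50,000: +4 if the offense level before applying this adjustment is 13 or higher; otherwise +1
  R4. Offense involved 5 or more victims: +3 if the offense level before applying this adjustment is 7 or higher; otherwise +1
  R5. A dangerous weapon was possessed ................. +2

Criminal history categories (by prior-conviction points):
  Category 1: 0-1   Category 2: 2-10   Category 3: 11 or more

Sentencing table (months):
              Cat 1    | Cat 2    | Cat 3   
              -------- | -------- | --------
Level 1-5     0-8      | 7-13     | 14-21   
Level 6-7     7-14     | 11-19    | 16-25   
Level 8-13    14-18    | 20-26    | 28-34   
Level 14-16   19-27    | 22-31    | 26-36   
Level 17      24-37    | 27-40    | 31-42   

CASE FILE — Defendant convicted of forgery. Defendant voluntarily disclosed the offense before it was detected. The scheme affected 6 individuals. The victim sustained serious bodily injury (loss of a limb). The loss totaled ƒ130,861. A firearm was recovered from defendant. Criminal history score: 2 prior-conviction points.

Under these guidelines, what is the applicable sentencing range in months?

Base offense level for forgery: 13.
R1 applies: 13 − 1 = 12.
R2 applies: 12 + 4 = 16.
R3 applies (level before this adjustment is 16 ≥ 13, so +4): 16 + 4 = 20.
R4 applies (level before this adjustment is 20 ≥ 7, so +3): 20 + 3 = 23.
R5 applies: 23 + 2 = 25.
Level 25 exceeds the maximum of 17; capped at 17.
Final offense level: 17.
Criminal history: 2 prior points → Category 2 (2-10).
Level 17 falls in the 17 band.
Grid: Level 17 × Category 2 = 27-40 months.

27-40 months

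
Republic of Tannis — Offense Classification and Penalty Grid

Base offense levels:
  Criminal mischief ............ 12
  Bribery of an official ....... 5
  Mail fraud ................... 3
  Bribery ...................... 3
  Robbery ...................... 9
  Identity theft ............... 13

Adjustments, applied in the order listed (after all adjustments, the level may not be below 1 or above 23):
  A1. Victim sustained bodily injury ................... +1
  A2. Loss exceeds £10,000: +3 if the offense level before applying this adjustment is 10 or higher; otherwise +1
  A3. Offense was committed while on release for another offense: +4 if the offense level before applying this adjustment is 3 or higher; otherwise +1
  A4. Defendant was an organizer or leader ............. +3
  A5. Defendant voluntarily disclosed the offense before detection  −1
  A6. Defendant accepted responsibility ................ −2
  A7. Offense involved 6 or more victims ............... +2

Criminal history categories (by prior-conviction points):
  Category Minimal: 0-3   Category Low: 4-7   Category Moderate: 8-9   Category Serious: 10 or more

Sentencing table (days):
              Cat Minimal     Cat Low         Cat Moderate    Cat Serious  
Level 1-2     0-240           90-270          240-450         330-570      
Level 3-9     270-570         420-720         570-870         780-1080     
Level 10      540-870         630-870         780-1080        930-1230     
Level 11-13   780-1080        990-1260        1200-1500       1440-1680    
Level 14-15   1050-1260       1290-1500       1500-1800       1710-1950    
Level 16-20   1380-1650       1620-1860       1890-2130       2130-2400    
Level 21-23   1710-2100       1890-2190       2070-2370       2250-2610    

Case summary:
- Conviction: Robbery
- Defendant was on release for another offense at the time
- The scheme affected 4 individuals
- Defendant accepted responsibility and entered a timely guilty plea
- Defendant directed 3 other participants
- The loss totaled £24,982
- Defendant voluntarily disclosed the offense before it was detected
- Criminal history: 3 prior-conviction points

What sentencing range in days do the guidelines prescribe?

1050-1260 days

Base offense level for robbery: 9.
A1 does not apply.
A2 applies (level before this adjustment is 9 < 10, so +1): 9 + 1 = 10.
A3 applies (level before this adjustment is 10 ≥ 3, so +4): 10 + 4 = 14.
A4 applies: 14 + 3 = 17.
A5 applies: 17 − 1 = 16.
A6 applies: 16 − 2 = 14.
Final offense level: 14.
Criminal history: 3 prior points → Category Minimal (0-3).
Level 14 falls in the 14-15 band.
Grid: Level 14-15 × Category Minimal = 1050-1260 days.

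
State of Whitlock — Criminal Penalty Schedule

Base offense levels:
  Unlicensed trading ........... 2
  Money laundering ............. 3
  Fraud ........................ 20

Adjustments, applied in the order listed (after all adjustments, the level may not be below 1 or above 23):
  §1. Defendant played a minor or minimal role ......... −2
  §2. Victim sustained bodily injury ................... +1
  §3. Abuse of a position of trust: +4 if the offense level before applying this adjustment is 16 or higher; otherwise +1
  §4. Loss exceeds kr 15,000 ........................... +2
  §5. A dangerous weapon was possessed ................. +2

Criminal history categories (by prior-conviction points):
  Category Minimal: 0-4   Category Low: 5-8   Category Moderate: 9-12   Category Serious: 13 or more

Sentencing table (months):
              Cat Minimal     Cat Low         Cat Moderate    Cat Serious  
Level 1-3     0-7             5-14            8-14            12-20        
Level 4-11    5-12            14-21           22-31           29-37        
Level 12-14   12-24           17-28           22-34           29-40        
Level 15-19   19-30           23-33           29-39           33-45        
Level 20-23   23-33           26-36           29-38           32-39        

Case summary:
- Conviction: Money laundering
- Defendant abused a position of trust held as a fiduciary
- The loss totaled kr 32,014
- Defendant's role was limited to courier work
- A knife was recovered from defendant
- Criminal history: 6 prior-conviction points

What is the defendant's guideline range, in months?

Base offense level for money laundering: 3.
§1 applies: 3 − 2 = 1.
§2 does not apply.
§3 applies (level before this adjustment is 1 < 16, so +1): 1 + 1 = 2.
§4 applies: 2 + 2 = 4.
§5 applies: 4 + 2 = 6.
Final offense level: 6.
Criminal history: 6 prior points → Category Low (5-8).
Level 6 falls in the 4-11 band.
Grid: Level 4-11 × Category Low = 14-21 months.

14-21 months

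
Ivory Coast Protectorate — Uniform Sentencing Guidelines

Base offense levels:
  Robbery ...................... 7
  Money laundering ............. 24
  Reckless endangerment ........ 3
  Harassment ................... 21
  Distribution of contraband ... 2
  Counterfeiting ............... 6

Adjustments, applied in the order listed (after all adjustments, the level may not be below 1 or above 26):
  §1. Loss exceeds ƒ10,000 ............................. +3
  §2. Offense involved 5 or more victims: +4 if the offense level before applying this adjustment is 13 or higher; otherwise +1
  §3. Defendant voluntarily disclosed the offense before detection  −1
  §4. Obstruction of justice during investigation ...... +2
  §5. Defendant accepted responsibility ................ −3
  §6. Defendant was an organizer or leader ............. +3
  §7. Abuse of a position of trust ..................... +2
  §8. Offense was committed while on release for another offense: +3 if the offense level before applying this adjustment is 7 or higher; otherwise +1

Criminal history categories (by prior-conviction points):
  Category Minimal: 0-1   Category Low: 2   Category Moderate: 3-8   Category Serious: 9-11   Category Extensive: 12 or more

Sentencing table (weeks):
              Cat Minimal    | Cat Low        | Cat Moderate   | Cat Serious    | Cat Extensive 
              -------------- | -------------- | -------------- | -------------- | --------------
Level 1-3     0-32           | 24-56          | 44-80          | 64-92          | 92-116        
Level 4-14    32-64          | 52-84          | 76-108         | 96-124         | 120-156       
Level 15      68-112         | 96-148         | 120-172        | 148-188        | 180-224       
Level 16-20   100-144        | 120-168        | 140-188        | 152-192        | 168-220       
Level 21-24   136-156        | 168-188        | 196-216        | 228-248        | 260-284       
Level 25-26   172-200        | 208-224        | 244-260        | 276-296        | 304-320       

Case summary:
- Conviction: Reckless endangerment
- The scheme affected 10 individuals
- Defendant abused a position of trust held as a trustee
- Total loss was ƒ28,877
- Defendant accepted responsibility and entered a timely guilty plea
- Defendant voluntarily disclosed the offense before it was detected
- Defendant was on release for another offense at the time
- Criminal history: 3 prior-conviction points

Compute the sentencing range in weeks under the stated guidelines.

76-108 weeks

Base offense level for reckless endangerment: 3.
§1 applies: 3 + 3 = 6.
§2 applies (level before this adjustment is 6 < 13, so +1): 6 + 1 = 7.
§3 applies: 7 − 1 = 6.
§5 applies: 6 − 3 = 3.
§6 does not apply.
§7 applies: 3 + 2 = 5.
§8 applies (level before this adjustment is 5 < 7, so +1): 5 + 1 = 6.
Final offense level: 6.
Criminal history: 3 prior points → Category Moderate (3-8).
Level 6 falls in the 4-14 band.
Grid: Level 4-14 × Category Moderate = 76-108 weeks.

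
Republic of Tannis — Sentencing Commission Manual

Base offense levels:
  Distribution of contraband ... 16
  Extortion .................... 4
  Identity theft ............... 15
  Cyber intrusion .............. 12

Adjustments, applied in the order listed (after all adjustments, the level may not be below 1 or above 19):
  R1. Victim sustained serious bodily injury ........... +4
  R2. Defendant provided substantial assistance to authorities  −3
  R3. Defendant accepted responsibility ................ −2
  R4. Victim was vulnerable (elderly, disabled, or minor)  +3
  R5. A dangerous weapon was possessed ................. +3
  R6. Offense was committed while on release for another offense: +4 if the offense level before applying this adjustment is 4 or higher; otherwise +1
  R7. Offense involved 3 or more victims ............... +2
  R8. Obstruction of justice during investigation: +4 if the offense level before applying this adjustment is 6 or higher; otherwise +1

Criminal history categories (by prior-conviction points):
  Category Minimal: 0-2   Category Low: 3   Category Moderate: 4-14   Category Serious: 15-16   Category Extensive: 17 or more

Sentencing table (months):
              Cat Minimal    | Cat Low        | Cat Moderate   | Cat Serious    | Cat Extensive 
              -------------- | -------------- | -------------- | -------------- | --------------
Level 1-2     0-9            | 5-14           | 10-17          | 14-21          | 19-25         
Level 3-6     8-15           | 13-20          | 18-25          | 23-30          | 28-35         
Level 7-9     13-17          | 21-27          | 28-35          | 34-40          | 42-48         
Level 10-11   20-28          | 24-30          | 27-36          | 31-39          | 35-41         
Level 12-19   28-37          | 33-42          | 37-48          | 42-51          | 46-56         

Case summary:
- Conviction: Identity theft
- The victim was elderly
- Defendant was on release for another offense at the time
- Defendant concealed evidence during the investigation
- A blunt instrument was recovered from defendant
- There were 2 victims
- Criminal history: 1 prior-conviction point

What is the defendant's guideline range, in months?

28-37 months

Base offense level for identity theft: 15.
R2 does not apply.
R3 does not apply.
R4 applies: 15 + 3 = 18.
R5 applies: 18 + 3 = 21.
R6 applies (level before this adjustment is 21 ≥ 4, so +4): 21 + 4 = 25.
R7 does not apply.
R8 applies (level before this adjustment is 25 ≥ 6, so +4): 25 + 4 = 29.
Level 29 exceeds the maximum of 19; capped at 19.
Final offense level: 19.
Criminal history: 1 prior point → Category Minimal (0-2).
Level 19 falls in the 12-19 band.
Grid: Level 12-19 × Category Minimal = 28-37 months.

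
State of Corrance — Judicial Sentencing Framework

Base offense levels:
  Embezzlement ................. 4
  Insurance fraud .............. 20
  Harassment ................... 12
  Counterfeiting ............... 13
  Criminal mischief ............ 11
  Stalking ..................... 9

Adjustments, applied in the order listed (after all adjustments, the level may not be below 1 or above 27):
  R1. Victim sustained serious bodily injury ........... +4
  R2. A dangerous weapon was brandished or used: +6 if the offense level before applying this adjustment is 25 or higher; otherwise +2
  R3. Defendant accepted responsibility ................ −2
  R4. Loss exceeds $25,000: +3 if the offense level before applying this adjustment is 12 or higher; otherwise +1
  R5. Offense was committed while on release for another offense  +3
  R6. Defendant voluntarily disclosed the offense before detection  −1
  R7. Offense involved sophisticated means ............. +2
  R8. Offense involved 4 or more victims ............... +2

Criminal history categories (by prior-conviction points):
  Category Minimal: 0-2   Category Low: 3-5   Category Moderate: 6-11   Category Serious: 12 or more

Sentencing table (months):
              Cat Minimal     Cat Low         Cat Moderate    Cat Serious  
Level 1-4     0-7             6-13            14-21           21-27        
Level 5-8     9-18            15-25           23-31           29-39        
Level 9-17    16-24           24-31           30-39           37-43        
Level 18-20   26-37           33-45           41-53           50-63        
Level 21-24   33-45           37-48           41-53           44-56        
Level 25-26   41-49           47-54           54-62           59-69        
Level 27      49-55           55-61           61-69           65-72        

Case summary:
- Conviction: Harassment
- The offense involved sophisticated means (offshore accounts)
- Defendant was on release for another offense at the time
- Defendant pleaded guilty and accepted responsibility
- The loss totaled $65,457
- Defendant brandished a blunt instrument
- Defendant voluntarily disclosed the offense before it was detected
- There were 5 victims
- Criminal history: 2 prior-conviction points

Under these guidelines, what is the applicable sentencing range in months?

33-45 months

Base offense level for harassment: 12.
R2 applies (level before this adjustment is 12 < 25, so +2): 12 + 2 = 14.
R3 applies: 14 − 2 = 12.
R4 applies (level before this adjustment is 12 ≥ 12, so +3): 12 + 3 = 15.
R5 applies: 15 + 3 = 18.
R6 applies: 18 − 1 = 17.
R7 applies: 17 + 2 = 19.
R8 applies: 19 + 2 = 21.
Final offense level: 21.
Criminal history: 2 prior points → Category Minimal (0-2).
Level 21 falls in the 21-24 band.
Grid: Level 21-24 × Category Minimal = 33-45 months.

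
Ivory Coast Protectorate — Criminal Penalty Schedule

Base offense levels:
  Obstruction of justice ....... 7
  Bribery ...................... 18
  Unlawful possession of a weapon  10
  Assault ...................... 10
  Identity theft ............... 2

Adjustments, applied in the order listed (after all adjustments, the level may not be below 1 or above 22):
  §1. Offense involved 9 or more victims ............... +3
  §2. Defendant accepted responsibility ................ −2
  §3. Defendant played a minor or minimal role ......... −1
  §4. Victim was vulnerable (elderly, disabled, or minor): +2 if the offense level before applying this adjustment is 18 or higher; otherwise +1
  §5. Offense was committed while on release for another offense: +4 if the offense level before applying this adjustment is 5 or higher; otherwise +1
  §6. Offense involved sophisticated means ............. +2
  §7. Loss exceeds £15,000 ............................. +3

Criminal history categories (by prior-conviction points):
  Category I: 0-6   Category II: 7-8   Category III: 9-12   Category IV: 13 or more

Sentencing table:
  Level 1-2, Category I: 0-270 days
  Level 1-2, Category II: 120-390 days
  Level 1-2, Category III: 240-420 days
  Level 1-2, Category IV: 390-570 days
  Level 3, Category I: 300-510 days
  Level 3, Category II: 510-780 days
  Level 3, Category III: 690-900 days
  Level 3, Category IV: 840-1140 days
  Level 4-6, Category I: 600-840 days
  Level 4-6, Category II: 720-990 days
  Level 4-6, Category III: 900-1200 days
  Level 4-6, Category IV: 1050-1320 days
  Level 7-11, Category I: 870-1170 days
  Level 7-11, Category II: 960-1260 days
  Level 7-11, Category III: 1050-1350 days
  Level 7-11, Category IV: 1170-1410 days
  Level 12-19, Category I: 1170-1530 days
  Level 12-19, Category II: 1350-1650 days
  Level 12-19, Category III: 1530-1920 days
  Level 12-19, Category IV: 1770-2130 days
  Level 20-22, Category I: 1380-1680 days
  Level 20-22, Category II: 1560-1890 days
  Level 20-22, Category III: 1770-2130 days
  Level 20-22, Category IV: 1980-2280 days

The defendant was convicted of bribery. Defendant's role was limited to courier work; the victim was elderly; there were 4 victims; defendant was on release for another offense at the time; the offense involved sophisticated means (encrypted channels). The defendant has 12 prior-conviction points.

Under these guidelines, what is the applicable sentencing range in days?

Base offense level for bribery: 18.
§1 does not apply.
§3 applies: 18 − 1 = 17.
§4 applies (level before this adjustment is 17 < 18, so +1): 17 + 1 = 18.
§5 applies (level before this adjustment is 18 ≥ 5, so +4): 18 + 4 = 22.
§6 applies: 22 + 2 = 24.
§7 does not apply.
Level 24 exceeds the maximum of 22; capped at 22.
Final offense level: 22.
Criminal history: 12 prior points → Category III (9-12).
Level 22 falls in the 20-22 band.
Grid: Level 20-22 × Category III = 1770-2130 days.

1770-2130 days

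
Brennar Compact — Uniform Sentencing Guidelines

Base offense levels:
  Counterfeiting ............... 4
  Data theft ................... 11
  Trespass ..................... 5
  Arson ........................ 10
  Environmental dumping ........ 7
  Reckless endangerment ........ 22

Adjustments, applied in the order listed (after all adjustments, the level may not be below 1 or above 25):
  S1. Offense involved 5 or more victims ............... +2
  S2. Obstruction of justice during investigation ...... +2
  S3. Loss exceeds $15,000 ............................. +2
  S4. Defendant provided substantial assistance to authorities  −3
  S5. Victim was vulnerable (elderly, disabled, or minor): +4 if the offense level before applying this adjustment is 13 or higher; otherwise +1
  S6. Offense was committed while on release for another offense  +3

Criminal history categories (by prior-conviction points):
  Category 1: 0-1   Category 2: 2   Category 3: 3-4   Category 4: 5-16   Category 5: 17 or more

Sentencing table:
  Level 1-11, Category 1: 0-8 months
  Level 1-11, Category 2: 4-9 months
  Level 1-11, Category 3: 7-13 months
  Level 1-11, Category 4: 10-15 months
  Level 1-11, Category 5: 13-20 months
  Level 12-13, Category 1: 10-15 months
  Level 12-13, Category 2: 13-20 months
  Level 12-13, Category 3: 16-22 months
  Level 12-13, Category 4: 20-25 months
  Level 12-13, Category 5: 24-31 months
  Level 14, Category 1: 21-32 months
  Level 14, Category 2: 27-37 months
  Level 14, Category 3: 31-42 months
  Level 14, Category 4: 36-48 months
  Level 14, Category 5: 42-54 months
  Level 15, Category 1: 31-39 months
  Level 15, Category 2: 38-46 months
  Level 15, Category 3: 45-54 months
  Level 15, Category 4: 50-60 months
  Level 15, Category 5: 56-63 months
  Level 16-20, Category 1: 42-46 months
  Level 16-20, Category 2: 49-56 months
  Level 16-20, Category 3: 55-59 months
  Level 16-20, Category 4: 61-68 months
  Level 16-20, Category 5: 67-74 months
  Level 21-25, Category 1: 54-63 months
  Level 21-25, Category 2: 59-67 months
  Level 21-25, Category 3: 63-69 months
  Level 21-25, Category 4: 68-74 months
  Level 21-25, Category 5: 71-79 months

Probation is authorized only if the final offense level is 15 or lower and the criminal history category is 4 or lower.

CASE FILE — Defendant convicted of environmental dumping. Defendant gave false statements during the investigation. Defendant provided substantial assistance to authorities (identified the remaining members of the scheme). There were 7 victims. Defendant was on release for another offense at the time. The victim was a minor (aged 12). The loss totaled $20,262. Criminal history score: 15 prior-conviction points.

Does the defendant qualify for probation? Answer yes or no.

Base offense level for environmental dumping: 7.
S1 applies: 7 + 2 = 9.
S2 applies: 9 + 2 = 11.
S3 applies: 11 + 2 = 13.
S4 applies: 13 − 3 = 10.
S5 applies (level before this adjustment is 10 < 13, so +1): 10 + 1 = 11.
S6 applies: 11 + 3 = 14.
Final offense level: 14.
Criminal history: 15 prior points → Category 4 (5-16).
Level 14 falls in the 14 band.
Grid: Level 14 × Category 4 = 36-48 months.
Probation check: level 14 ≤ 15 and category 4 ≤ 4 → eligible.

Yes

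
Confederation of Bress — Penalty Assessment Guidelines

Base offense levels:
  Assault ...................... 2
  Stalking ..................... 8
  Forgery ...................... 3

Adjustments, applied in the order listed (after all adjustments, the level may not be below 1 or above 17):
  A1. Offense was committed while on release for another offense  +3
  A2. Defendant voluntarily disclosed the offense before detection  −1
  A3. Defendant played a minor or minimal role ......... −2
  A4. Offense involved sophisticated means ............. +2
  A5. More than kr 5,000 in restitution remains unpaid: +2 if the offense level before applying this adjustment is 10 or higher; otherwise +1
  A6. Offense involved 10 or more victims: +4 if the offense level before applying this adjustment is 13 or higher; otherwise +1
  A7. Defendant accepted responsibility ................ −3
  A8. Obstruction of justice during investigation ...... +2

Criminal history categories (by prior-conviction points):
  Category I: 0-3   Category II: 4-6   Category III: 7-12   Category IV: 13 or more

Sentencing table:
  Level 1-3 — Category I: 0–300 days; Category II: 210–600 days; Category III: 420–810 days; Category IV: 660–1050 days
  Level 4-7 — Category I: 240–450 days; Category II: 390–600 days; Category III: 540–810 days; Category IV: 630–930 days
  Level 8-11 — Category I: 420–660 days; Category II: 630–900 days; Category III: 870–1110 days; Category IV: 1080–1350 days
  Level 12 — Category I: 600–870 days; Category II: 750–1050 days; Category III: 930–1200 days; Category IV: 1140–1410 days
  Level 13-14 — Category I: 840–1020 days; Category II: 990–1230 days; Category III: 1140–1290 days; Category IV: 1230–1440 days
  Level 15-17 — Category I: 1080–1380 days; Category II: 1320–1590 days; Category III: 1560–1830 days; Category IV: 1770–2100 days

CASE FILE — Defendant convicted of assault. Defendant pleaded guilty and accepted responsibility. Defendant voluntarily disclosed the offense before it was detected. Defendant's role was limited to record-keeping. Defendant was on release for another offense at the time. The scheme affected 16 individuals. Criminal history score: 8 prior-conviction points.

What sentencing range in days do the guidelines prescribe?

Base offense level for assault: 2.
A1 applies: 2 + 3 = 5.
A2 applies: 5 − 1 = 4.
A3 applies: 4 − 2 = 2.
A4 does not apply.
A6 applies (level before this adjustment is 2 < 13, so +1): 2 + 1 = 3.
A7 applies: 3 − 3 = 0.
A8 does not apply.
Level 0 is below the minimum of 1; floored at 1.
Final offense level: 1.
Criminal history: 8 prior points → Category III (7-12).
Level 1 falls in the 1-3 band.
Grid: Level 1-3 × Category III = 420-810 days.

420-810 days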